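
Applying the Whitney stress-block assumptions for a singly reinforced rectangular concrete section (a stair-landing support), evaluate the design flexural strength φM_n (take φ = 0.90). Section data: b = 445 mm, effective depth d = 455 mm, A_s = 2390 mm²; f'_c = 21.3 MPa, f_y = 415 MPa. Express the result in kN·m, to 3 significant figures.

φM_n ≈ 351 kN·m

T = A_s f_y = 2390 × 415 = 991850 N = 991.85 kN.
From C = T: a = T/(0.85 f'_c b) = 991850/(0.85 × 21.3 × 445) = 123.11 mm.
M_n = T(d − a/2) = 991.85 kN × (455 − 61.555) mm = 390.24 kN·m.
φM_n = 0.90 × 390.24 = 351.22 kN·m.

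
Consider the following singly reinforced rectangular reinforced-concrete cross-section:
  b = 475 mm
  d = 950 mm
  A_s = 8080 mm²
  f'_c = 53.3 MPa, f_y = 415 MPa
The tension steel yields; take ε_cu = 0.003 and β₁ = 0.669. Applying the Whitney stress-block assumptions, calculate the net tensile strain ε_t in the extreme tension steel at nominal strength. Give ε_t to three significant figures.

ε_t ≈ 0.00924

a = A_s f_y/(0.85 f'_c b) = 155.82 mm.
β₁ = 0.669, so c = a/β₁ = 155.82/0.669 = 232.91 mm.
From the linear strain diagram with ε_cu = 0.003: ε_t = 0.003 (d − c)/c = 0.003 × (950 − 232.91)/232.91 = 0.00924.
Since ε_t ≥ 0.005, the section is tension-controlled.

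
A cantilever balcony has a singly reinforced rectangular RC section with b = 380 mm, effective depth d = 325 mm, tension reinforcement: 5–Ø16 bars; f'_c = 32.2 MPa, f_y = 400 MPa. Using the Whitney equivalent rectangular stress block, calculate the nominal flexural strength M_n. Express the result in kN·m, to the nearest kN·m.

M_n ≈ 123 kN·m

A_s = 5 × 201 = 1005 mm².
T = A_s f_y = 1005 × 400 = 402000 N = 402 kN.
From C = T: a = T/(0.85 f'_c b) = 402000/(0.85 × 32.2 × 380) = 38.65 mm.
M_n = T(d − a/2) = 402 kN × (325 − 19.325) mm = 122.88 kN·m.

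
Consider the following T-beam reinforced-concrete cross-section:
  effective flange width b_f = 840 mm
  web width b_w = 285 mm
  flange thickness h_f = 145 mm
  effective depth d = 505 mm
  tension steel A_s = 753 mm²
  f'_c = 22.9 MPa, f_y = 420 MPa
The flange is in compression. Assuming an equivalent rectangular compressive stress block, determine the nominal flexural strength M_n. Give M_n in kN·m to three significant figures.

M_n ≈ 157 kN·m

Tension: T = A_s f_y = 753 × 420 = 316260 N.
Try a within the flange: a = T/(0.85 f'_c b_f) = 316260/(0.85 × 22.9 × 840) = 19.34 mm.
Since a = 19.34 ≤ h_f = 145 mm, the stress block lies entirely in the flange; analyse as a rectangular beam of width b_f.
M_n = T(d − a/2) = 316260 × (505 − 9.67) = 156.65 × 10⁶ N·mm.
M_n = 156.65 kN·m.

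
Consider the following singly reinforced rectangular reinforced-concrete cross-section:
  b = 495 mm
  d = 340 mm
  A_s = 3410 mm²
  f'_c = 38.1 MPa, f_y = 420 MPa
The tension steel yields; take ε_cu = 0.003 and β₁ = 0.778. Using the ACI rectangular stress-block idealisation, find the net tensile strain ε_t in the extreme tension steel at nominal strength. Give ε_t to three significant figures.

a = A_s f_y/(0.85 f'_c b) = 89.34 mm.
β₁ = 0.778, so c = a/β₁ = 89.34/0.778 = 114.83 mm.
From the linear strain diagram with ε_cu = 0.003: ε_t = 0.003 (d − c)/c = 0.003 × (340 − 114.83)/114.83 = 0.00588.
Since ε_t ≥ 0.005, the section is tension-controlled.

ε_t ≈ 0.00588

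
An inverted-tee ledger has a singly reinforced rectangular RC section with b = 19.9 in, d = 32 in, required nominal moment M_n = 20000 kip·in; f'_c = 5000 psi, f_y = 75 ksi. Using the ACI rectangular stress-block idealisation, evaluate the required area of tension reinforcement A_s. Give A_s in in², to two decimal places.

A_s ≈ 9.61 in²

From M_n = 0.85 f'_c a b (d − a/2):
a = d − √(d² − 2M_n/(0.85 f'_c b)) = 32 − √(32² − 2 × 20000/(0.85 × 5 × 19.9)) = 8.526 in.
A_s = 0.85 f'_c a b / f_y = 0.85 × 5 × 8.526 × 19.9 / 75 = 9.614 in².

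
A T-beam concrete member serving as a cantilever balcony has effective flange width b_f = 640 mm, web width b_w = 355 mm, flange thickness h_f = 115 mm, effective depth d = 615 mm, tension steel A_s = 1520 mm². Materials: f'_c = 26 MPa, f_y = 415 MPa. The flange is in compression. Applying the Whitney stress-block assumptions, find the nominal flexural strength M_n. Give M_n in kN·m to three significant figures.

Tension: T = A_s f_y = 1520 × 415 = 630800 N.
Try a within the flange: a = T/(0.85 f'_c b_f) = 630800/(0.85 × 26 × 640) = 44.60 mm.
Since a = 44.60 ≤ h_f = 115 mm, the stress block lies entirely in the flange; analyse as a rectangular beam of width b_f.
M_n = T(d − a/2) = 630800 × (615 − 22.3) = 373.88 × 10⁶ N·mm.
M_n = 373.88 kN·m.

M_n ≈ 374 kN·m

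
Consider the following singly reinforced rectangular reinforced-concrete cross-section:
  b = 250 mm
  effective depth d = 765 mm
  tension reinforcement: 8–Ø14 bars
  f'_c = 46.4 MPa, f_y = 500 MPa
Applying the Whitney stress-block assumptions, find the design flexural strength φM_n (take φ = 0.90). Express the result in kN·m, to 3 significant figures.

φM_n ≈ 407 kN·m

A_s = 8 × 154 = 1232 mm².
T = A_s f_y = 1232 × 500 = 616000 N = 616 kN.
From C = T: a = T/(0.85 f'_c b) = 616000/(0.85 × 46.4 × 250) = 62.47 mm.
M_n = T(d − a/2) = 616 kN × (765 − 31.235) mm = 452.00 kN·m.
φM_n = 0.90 × 452.00 = 406.80 kN·m.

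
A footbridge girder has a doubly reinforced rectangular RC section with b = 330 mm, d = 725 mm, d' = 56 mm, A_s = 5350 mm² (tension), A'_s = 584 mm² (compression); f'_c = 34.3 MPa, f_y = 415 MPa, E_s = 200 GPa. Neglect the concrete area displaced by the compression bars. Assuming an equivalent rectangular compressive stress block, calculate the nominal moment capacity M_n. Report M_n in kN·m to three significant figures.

Assume both tension and compression steel yield.
Net tension couple steel: A_s − A'_s = 4766 mm².
a = (A_s − A'_s) f_y / (0.85 f'_c b) = 1977890/(0.85 × 34.3 × 330) = 205.58 mm.
c = a/β₁ = 205.58/0.805 = 255.38 mm; ε'_s = 0.003(c − d')/c = 0.0023 ≥ f_y/E_s = 0.0021, so compression steel does yield.
M_n = (A_s − A'_s) f_y (d − a/2) + A'_s f_y (d − d') = [1977890 × (725 − 102.79) + 242360 × (725 − 56)] × 10⁻⁶ = 1230.66 + 162.14 = 1392.80 kN·m.

M_n ≈ 1390 kN·m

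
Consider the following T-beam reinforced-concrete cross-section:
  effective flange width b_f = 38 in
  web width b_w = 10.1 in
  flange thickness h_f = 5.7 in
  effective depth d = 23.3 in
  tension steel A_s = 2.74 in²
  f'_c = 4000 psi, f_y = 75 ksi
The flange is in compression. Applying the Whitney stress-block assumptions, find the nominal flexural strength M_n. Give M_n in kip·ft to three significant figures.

Tension: T = A_s f_y = 2.74 × 75 = 205.5 kips.
Try a within the flange: a = T/(0.85 f'_c b_f) = 205.5/(0.85 × 4 × 38) = 1.591 in.
Since a = 1.591 ≤ h_f = 5.7 in, the stress block lies entirely in the flange; analyse as a rectangular beam of width b_f.
M_n = T(d − a/2) = 205.5 × (23.3 − 0.7955) = 4624.7 kip·in.
M_n = 4624.7/12 = 385.39 kip·ft.

M_n ≈ 385 kip·ft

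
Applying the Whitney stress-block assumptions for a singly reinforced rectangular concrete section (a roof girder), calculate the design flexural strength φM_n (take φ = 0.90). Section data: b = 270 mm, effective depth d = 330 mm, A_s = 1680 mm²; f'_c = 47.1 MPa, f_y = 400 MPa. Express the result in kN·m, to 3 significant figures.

φM_n ≈ 181 kN·m

T = A_s f_y = 1680 × 400 = 672000 N = 672 kN.
From C = T: a = T/(0.85 f'_c b) = 672000/(0.85 × 47.1 × 270) = 62.17 mm.
M_n = T(d − a/2) = 672 kN × (330 − 31.085) mm = 200.87 kN·m.
φM_n = 0.90 × 200.87 = 180.78 kN·m.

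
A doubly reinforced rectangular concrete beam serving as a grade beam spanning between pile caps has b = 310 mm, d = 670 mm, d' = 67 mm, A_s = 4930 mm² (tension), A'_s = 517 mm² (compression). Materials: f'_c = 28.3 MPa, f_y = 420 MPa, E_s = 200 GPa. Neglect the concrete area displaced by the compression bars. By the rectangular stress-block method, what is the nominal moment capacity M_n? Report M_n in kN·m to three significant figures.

Assume both tension and compression steel yield.
Net tension couple steel: A_s − A'_s = 4413 mm².
a = (A_s − A'_s) f_y / (0.85 f'_c b) = 1853460/(0.85 × 28.3 × 310) = 248.55 mm.
c = a/β₁ = 248.55/0.848 = 293.10 mm; ε'_s = 0.003(c − d')/c = 0.0023 ≥ f_y/E_s = 0.0021, so compression steel does yield.
M_n = (A_s − A'_s) f_y (d − a/2) + A'_s f_y (d − d') = [1853460 × (670 − 124.275) + 217140 × (670 − 67)] × 10⁻⁶ = 1011.48 + 130.94 = 1142.42 kN·m.

M_n ≈ 1140 kN·m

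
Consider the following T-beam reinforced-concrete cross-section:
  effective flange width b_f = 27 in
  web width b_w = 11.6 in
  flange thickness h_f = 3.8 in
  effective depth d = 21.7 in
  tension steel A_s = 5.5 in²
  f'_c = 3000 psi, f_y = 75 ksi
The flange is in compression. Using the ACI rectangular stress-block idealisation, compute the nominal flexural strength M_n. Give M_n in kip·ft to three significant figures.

M_n ≈ 625 kip·ft

Tension: T = A_s f_y = 5.5 × 75 = 412.5 kips.
Try a within the flange: a = T/(0.85 f'_c b_f) = 412.5/(0.85 × 3 × 27) = 5.991 in.
a = 5.991 > h_f = 3.8 in: the block extends into the web. Split into flange-overhang and web parts.
C_f = 0.85 f'_c (b_f − b_w) h_f = 0.85 × 3 × (27 − 11.6) × 3.8 = 149.2 kips.
Remaining web compression depth: a_w = (T − C_f)/(0.85 f'_c b_w) = (412.5 − 149.2)/(0.85 × 3 × 11.6) = 8.901 in.
M_n = C_f(d − h_f/2) + (T − C_f)(d − a_w/2) = 149.2 × (21.7 − 1.9) + 263.3 × (21.7 − 4.4505) = 2954.2 + 4541.8 = 7496.0 kip·in.
M_n = 7496.0/12 = 624.67 kip·ft.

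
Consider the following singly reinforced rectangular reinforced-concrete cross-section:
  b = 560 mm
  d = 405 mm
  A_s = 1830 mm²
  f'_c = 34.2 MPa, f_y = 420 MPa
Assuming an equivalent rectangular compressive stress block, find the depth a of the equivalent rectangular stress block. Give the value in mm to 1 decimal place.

T = A_s f_y = 1830 × 420 = 768600 N = 768.6 kN.
Setting C = 0.85 f'_c a b equal to T: a = 768600/(0.85 × 34.2 × 560) = 47.2 mm.

a ≈ 47.2 mm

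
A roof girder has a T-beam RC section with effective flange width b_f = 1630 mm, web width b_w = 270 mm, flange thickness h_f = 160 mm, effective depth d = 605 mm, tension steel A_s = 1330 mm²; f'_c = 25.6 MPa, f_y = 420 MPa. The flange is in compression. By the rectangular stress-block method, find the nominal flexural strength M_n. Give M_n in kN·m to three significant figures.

Tension: T = A_s f_y = 1330 × 420 = 558600 N.
Try a within the flange: a = T/(0.85 f'_c b_f) = 558600/(0.85 × 25.6 × 1630) = 15.75 mm.
Since a = 15.75 ≤ h_f = 160 mm, the stress block lies entirely in the flange; analyse as a rectangular beam of width b_f.
M_n = T(d − a/2) = 558600 × (605 − 7.875) = 333.55 × 10⁶ N·mm.
M_n = 333.55 kN·m.

M_n ≈ 334 kN·m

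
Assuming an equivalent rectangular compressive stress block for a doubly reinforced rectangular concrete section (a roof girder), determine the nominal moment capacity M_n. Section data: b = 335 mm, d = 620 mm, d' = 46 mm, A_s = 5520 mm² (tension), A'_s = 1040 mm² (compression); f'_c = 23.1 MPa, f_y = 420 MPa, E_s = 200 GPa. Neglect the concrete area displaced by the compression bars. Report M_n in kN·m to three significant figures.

Assume both tension and compression steel yield.
Net tension couple steel: A_s − A'_s = 4480 mm².
a = (A_s − A'_s) f_y / (0.85 f'_c b) = 1881600/(0.85 × 23.1 × 335) = 286.06 mm.
c = a/β₁ = 286.06/0.85 = 336.54 mm; ε'_s = 0.003(c − d')/c = 0.0026 ≥ f_y/E_s = 0.0021, so compression steel does yield.
M_n = (A_s − A'_s) f_y (d − a/2) + A'_s f_y (d − d') = [1881600 × (620 − 143.03) + 436800 × (620 − 46)] × 10⁻⁶ = 897.47 + 250.72 = 1148.19 kN·m.

M_n ≈ 1150 kN·m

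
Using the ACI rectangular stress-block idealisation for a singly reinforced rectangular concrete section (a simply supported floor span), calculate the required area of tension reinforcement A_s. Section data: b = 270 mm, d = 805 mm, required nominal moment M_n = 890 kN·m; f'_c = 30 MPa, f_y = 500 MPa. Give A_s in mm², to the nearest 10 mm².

With M_n = 0.85 f'_c a b (d − a/2), solve the quadratic for a:
a = d − √(d² − 2M_n/(0.85 f'_c b)) = 805 − √(805² − 2 × 890×10⁶/(0.85 × 30 × 270)) = 180.91 mm.
A_s = 0.85 f'_c a b / f_y = 0.85 × 30 × 180.91 × 270 / 500 = 2491.1 mm².

A_s ≈ 2490 mm²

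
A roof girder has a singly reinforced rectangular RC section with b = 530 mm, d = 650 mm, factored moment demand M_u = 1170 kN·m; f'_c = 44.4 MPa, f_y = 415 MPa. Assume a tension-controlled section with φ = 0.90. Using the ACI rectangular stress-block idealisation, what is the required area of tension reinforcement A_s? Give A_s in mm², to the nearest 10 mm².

M_n = M_u/φ = 1170/0.90 = 1300 kN·m.
With M_n = 0.85 f'_c a b (d − a/2), solve the quadratic for a:
a = d − √(d² − 2M_n/(0.85 f'_c b)) = 650 − √(650² − 2 × 1300×10⁶/(0.85 × 44.4 × 530)) = 109.15 mm.
A_s = 0.85 f'_c a b / f_y = 0.85 × 44.4 × 109.15 × 530 / 415 = 5260.8 mm².

A_s ≈ 5260 mm²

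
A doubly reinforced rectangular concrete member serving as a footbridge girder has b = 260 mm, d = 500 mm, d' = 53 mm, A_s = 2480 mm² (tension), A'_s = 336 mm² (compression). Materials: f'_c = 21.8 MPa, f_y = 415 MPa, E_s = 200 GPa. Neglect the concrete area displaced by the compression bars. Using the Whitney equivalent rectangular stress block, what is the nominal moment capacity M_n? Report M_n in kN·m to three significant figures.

Assume both tension and compression steel yield.
Net tension couple steel: A_s − A'_s = 2144 mm².
a = (A_s − A'_s) f_y / (0.85 f'_c b) = 889760/(0.85 × 21.8 × 260) = 184.68 mm.
c = a/β₁ = 184.68/0.85 = 217.27 mm; ε'_s = 0.003(c − d')/c = 0.0023 ≥ f_y/E_s = 0.0021, so compression steel does yield.
M_n = (A_s − A'_s) f_y (d − a/2) + A'_s f_y (d − d') = [889760 × (500 − 92.34) + 139440 × (500 − 53)] × 10⁻⁶ = 362.72 + 62.33 = 425.05 kN·m.

M_n ≈ 425 kN·m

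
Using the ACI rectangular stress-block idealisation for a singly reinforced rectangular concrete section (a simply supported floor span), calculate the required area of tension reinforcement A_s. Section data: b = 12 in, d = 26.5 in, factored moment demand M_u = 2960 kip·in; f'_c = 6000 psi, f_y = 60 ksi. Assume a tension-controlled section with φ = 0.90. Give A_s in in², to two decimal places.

A_s ≈ 2.15 in²

M_n = M_u/φ = 2960/0.90 = 3288.89 kip·in.
From M_n = 0.85 f'_c a b (d − a/2):
a = d − √(d² − 2M_n/(0.85 f'_c b)) = 26.5 − √(26.5² − 2 × 3288.89/(0.85 × 6 × 12)) = 2.112 in.
A_s = 0.85 f'_c a b / f_y = 0.85 × 6 × 2.112 × 12 / 60 = 2.154 in².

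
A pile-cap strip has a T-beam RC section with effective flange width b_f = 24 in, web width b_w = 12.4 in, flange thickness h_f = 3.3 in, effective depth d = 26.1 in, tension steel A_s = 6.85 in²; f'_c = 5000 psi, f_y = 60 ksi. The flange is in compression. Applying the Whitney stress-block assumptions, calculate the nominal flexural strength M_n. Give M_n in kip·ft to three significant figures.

Tension: T = A_s f_y = 6.85 × 60 = 411 kips.
Try a within the flange: a = T/(0.85 f'_c b_f) = 411/(0.85 × 5 × 24) = 4.029 in.
a = 4.029 > h_f = 3.3 in: the block extends into the web. Split into flange-overhang and web parts.
C_f = 0.85 f'_c (b_f − b_w) h_f = 0.85 × 5 × (24 − 12.4) × 3.3 = 162.7 kips.
Remaining web compression depth: a_w = (T − C_f)/(0.85 f'_c b_w) = (411 − 162.7)/(0.85 × 5 × 12.4) = 4.712 in.
M_n = C_f(d − h_f/2) + (T − C_f)(d − a_w/2) = 162.7 × (26.1 − 1.65) + 248.3 × (26.1 − 2.356) = 3978.0 + 5895.6 = 9873.6 kip·in.
M_n = 9873.6/12 = 822.80 kip·ft.

M_n ≈ 823 kip·ft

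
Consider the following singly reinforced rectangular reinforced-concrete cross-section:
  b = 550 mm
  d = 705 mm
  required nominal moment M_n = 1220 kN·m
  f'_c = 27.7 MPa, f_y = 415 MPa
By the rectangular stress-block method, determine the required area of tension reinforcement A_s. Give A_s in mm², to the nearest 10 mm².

With M_n = 0.85 f'_c a b (d − a/2), solve the quadratic for a:
a = d − √(d² − 2M_n/(0.85 f'_c b)) = 705 − √(705² − 2 × 1220×10⁶/(0.85 × 27.7 × 550)) = 149.48 mm.
A_s = 0.85 f'_c a b / f_y = 0.85 × 27.7 × 149.48 × 550 / 415 = 4664.4 mm².

A_s ≈ 4660 mm²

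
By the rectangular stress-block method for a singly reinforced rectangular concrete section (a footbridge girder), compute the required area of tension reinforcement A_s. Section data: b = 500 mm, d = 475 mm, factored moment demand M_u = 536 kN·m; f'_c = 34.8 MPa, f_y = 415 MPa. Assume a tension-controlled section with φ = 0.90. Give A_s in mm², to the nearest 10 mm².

A_s ≈ 3350 mm²

M_n = M_u/φ = 536/0.90 = 595.556 kN·m.
With M_n = 0.85 f'_c a b (d − a/2), solve the quadratic for a:
a = d − √(d² − 2M_n/(0.85 f'_c b)) = 475 − √(475² − 2 × 595.556×10⁶/(0.85 × 34.8 × 500)) = 94.09 mm.
A_s = 0.85 f'_c a b / f_y = 0.85 × 34.8 × 94.09 × 500 / 415 = 3353.2 mm².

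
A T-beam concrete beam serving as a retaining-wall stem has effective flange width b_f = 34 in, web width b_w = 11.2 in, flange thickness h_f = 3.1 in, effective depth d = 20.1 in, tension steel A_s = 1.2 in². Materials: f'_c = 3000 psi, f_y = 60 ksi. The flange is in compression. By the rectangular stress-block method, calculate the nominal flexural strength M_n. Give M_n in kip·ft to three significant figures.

Tension: T = A_s f_y = 1.2 × 60 = 72 kips.
Try a within the flange: a = T/(0.85 f'_c b_f) = 72/(0.85 × 3 × 34) = 0.830 in.
Since a = 0.830 ≤ h_f = 3.1 in, the stress block lies entirely in the flange; analyse as a rectangular beam of width b_f.
M_n = T(d − a/2) = 72 × (20.1 − 0.415) = 1417.3 kip·in.
M_n = 1417.3/12 = 118.11 kip·ft.

M_n ≈ 118 kip·ft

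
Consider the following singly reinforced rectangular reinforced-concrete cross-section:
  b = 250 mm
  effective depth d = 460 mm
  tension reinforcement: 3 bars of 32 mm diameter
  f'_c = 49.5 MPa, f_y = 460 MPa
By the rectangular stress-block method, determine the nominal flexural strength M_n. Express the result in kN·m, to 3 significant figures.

A_s = 3 × 804 = 2412 mm².
T = A_s f_y = 2412 × 460 = 1109520 N = 1109.52 kN.
From C = T: a = T/(0.85 f'_c b) = 1109520/(0.85 × 49.5 × 250) = 105.48 mm.
M_n = T(d − a/2) = 1109.52 kN × (460 − 52.74) mm = 451.86 kN·m.

M_n ≈ 452 kN·m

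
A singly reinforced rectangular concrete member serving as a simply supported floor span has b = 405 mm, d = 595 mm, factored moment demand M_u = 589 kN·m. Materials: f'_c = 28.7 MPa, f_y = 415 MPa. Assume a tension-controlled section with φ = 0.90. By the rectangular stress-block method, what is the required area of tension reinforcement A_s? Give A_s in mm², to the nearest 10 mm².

M_n = M_u/φ = 589/0.90 = 654.444 kN·m.
With M_n = 0.85 f'_c a b (d − a/2), solve the quadratic for a:
a = d − √(d² − 2M_n/(0.85 f'_c b)) = 595 − √(595² − 2 × 654.444×10⁶/(0.85 × 28.7 × 405)) = 124.31 mm.
A_s = 0.85 f'_c a b / f_y = 0.85 × 28.7 × 124.31 × 405 / 415 = 2959.5 mm².

A_s ≈ 2960 mm²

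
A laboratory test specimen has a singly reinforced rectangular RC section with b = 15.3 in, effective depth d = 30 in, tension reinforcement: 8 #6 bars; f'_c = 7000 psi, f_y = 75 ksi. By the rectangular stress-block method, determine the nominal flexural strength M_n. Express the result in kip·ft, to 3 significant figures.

M_n ≈ 628 kip·ft

A_s = 8 × 0.44 = 3.52 in².
T = A_s f_y = 3.52 × 75 = 264 kips.
a = T/(0.85 f'_c b) = 264/(0.85 × 7 × 15.3) = 2.900 in.
M_n = T(d − a/2) = 264 × (30 − 1.45) = 7537.2 kip·in = 7537.2/12 = 628.10 kip·ft.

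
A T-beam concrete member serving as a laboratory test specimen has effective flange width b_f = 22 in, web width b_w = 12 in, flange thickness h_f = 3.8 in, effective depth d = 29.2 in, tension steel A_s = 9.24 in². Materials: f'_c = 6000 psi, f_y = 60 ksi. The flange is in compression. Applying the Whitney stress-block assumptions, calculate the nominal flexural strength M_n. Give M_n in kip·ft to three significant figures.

M_n ≈ 1230 kip·ft

Tension: T = A_s f_y = 9.24 × 60 = 554.4 kips.
Try a within the flange: a = T/(0.85 f'_c b_f) = 554.4/(0.85 × 6 × 22) = 4.941 in.
a = 4.941 > h_f = 3.8 in: the block extends into the web. Split into flange-overhang and web parts.
C_f = 0.85 f'_c (b_f − b_w) h_f = 0.85 × 6 × (22 − 12) × 3.8 = 193.8 kips.
Remaining web compression depth: a_w = (T − C_f)/(0.85 f'_c b_w) = (554.4 − 193.8)/(0.85 × 6 × 12) = 5.892 in.
M_n = C_f(d − h_f/2) + (T − C_f)(d − a_w/2) = 193.8 × (29.2 − 1.9) + 360.6 × (29.2 − 2.946) = 5290.7 + 9467.2 = 14757.9 kip·in.
M_n = 14757.9/12 = 1229.83 kip·ft.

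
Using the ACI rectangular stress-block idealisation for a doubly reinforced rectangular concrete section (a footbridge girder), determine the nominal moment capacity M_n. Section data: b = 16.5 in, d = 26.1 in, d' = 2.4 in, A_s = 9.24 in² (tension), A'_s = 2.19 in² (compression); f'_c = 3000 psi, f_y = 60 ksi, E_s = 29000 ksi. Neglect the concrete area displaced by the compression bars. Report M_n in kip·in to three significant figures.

Assume both steels yield.
a = (A_s − A'_s) f_y/(0.85 f'_c b) = (9.24 − 2.19) × 60/(0.85 × 3 × 16.5) = 10.053 in.
c = a/β₁ = 10.053/0.85 = 11.827 in; ε'_s = 0.003(c − d')/c = 0.0024 ≥ ε_y = 0.0021, so the compression steel yields.
M_n = (A_s − A'_s) f_y (d − a/2) + A'_s f_y (d − d') = 423 × (26.1 − 5.0265) + 131.4 × (26.1 − 2.4) = 8914.1 + 3114.2 = 12028.3 kip·in.

M_n ≈ 12000 kip·in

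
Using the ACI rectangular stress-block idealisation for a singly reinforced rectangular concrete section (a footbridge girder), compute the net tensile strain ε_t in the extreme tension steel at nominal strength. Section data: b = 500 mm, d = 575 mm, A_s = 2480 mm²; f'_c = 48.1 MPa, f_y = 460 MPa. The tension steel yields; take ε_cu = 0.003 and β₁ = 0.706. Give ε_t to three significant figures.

ε_t ≈ 0.0188

a = A_s f_y/(0.85 f'_c b) = 55.81 mm.
β₁ = 0.706, so c = a/β₁ = 55.81/0.706 = 79.05 mm.
From the linear strain diagram with ε_cu = 0.003: ε_t = 0.003 (d − c)/c = 0.003 × (575 − 79.05)/79.05 = 0.0188.
Since ε_t ≥ 0.005, the section is tension-controlled.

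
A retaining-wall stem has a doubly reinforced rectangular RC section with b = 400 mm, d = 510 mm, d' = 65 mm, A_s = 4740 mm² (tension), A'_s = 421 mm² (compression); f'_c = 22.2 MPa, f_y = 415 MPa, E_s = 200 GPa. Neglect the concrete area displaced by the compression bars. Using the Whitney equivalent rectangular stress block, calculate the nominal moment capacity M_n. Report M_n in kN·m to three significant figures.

M_n ≈ 779 kN·m

Assume both tension and compression steel yield.
Net tension couple steel: A_s − A'_s = 4319 mm².
a = (A_s − A'_s) f_y / (0.85 f'_c b) = 1792385/(0.85 × 22.2 × 400) = 237.46 mm.
c = a/β₁ = 237.46/0.85 = 279.36 mm; ε'_s = 0.003(c − d')/c = 0.0023 ≥ f_y/E_s = 0.0021, so compression steel does yield.
M_n = (A_s − A'_s) f_y (d − a/2) + A'_s f_y (d − d') = [1792385 × (510 − 118.73) + 174715 × (510 − 65)] × 10⁻⁶ = 701.31 + 77.75 = 779.06 kN·m.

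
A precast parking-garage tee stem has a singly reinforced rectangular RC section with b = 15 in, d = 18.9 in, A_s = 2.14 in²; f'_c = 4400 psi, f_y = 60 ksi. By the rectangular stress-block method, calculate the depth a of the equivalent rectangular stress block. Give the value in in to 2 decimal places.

T = A_s f_y = 2.14 × 60 = 128.4 kips.
a = T/(0.85 f'_c b) = 128.4/(0.85 × 4.4 × 15) = 2.29 in.

a ≈ 2.29 in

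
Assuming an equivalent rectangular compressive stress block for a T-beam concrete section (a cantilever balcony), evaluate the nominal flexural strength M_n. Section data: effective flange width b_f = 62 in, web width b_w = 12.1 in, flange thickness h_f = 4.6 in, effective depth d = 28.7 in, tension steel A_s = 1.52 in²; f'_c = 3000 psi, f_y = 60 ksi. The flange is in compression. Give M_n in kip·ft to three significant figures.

M_n ≈ 216 kip·ft

Tension: T = A_s f_y = 1.52 × 60 = 91.2 kips.
Try a within the flange: a = T/(0.85 f'_c b_f) = 91.2/(0.85 × 3 × 62) = 0.577 in.
Since a = 0.577 ≤ h_f = 4.6 in, the stress block lies entirely in the flange; analyse as a rectangular beam of width b_f.
M_n = T(d − a/2) = 91.2 × (28.7 − 0.2885) = 2591.1 kip·in.
M_n = 2591.1/12 = 215.93 kip·ft.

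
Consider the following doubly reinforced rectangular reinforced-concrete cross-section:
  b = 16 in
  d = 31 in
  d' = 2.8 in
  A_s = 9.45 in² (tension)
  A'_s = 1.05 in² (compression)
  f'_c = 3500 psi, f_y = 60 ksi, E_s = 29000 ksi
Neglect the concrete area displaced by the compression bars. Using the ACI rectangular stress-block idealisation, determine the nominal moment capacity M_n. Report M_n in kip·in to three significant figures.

M_n ≈ 14700 kip·in

Assume both steels yield.
a = (A_s − A'_s) f_y/(0.85 f'_c b) = (9.45 − 1.05) × 60/(0.85 × 3.5 × 16) = 10.588 in.
c = a/β₁ = 10.588/0.85 = 12.456 in; ε'_s = 0.003(c − d')/c = 0.0023 ≥ ε_y = 0.0021, so the compression steel yields.
M_n = (A_s − A'_s) f_y (d − a/2) + A'_s f_y (d − d') = 504 × (31 − 5.294) + 63 × (31 − 2.8) = 12955.8 + 1776.6 = 14732.4 kip·in.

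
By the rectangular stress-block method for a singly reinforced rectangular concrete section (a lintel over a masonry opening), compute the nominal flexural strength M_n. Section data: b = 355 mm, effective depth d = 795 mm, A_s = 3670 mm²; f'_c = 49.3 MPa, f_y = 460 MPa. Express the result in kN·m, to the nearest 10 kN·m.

T = A_s f_y = 3670 × 460 = 1688200 N = 1688.2 kN.
From C = T: a = T/(0.85 f'_c b) = 1688200/(0.85 × 49.3 × 355) = 113.48 mm.
M_n = T(d − a/2) = 1688.2 kN × (795 − 56.74) mm = 1246.33 kN·m.

M_n ≈ 1250 kN·m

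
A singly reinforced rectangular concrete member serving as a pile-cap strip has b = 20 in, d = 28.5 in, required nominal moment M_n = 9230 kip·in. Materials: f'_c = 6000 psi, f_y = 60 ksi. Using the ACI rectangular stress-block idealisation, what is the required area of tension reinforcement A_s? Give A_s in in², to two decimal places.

From M_n = 0.85 f'_c a b (d − a/2):
a = d − √(d² − 2M_n/(0.85 f'_c b)) = 28.5 − √(28.5² − 2 × 9230/(0.85 × 6 × 20)) = 3.375 in.
A_s = 0.85 f'_c a b / f_y = 0.85 × 6 × 3.375 × 20 / 60 = 5.738 in².

A_s ≈ 5.74 in²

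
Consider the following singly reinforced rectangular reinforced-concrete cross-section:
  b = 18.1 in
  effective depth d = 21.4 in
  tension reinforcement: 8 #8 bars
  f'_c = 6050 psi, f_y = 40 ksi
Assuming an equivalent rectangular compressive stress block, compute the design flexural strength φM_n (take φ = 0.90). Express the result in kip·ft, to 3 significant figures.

A_s = 8 × 0.79 = 6.32 in².
T = A_s f_y = 6.32 × 40 = 252.8 kips.
a = T/(0.85 f'_c b) = 252.8/(0.85 × 6.05 × 18.1) = 2.716 in.
M_n = T(d − a/2) = 252.8 × (21.4 − 1.358) = 5066.6 kip·in = 5066.6/12 = 422.22 kip·ft.
φM_n = 0.90 × 422.22 = 380.00 kip·ft.

φM_n ≈ 380 kip·ft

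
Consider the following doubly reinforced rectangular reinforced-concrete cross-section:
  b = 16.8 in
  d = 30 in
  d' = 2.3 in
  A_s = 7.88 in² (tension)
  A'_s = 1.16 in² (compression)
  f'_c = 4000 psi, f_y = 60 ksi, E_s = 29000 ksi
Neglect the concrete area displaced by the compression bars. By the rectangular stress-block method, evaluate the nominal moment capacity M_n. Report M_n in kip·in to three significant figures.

M_n ≈ 12600 kip·in

Assume both steels yield.
a = (A_s − A'_s) f_y/(0.85 f'_c b) = (7.88 − 1.16) × 60/(0.85 × 4 × 16.8) = 7.059 in.
c = a/β₁ = 7.059/0.85 = 8.305 in; ε'_s = 0.003(c − d')/c = 0.0022 ≥ ε_y = 0.0021, so the compression steel yields.
M_n = (A_s − A'_s) f_y (d − a/2) + A'_s f_y (d − d') = 403.2 × (30 − 3.5295) + 69.6 × (30 − 2.3) = 10672.9 + 1927.9 = 12600.8 kip·in.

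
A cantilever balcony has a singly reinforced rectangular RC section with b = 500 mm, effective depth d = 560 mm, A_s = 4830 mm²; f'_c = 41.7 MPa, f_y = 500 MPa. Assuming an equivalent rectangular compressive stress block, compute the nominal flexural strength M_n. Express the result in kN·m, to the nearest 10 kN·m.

T = A_s f_y = 4830 × 500 = 2415000 N = 2415 kN.
From C = T: a = T/(0.85 f'_c b) = 2415000/(0.85 × 41.7 × 500) = 136.27 mm.
M_n = T(d − a/2) = 2415 kN × (560 − 68.135) mm = 1187.85 kN·m.

M_n ≈ 1190 kN·m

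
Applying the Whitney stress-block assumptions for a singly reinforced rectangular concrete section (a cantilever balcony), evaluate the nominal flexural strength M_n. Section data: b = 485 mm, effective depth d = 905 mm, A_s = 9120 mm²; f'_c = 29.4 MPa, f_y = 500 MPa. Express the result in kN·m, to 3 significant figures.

M_n ≈ 3270 kN·m

T = A_s f_y = 9120 × 500 = 4560000 N = 4560 kN.
From C = T: a = T/(0.85 f'_c b) = 4560000/(0.85 × 29.4 × 485) = 376.23 mm.
M_n = T(d − a/2) = 4560 kN × (905 − 188.115) mm = 3269.00 kN·m.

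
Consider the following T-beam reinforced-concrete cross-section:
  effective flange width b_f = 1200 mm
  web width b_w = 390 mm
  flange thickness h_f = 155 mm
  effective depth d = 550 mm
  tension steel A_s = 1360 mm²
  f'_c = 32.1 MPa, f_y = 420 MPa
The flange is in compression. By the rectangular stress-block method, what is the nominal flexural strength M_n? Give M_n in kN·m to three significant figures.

M_n ≈ 309 kN·m

Tension: T = A_s f_y = 1360 × 420 = 571200 N.
Try a within the flange: a = T/(0.85 f'_c b_f) = 571200/(0.85 × 32.1 × 1200) = 17.45 mm.
Since a = 17.45 ≤ h_f = 155 mm, the stress block lies entirely in the flange; analyse as a rectangular beam of width b_f.
M_n = T(d − a/2) = 571200 × (550 − 8.725) = 309.18 × 10⁶ N·mm.
M_n = 309.18 kN·m.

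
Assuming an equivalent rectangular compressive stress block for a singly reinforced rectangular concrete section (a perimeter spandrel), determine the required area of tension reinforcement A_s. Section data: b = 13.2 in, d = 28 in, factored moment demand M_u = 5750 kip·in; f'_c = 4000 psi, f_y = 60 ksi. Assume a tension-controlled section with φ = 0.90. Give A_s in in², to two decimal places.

M_n = M_u/φ = 5750/0.90 = 6388.89 kip·in.
From M_n = 0.85 f'_c a b (d − a/2):
a = d − √(d² − 2M_n/(0.85 f'_c b)) = 28 − √(28² − 2 × 6388.89/(0.85 × 4 × 13.2)) = 5.655 in.
A_s = 0.85 f'_c a b / f_y = 0.85 × 4 × 5.655 × 13.2 / 60 = 4.230 in².

A_s ≈ 4.23 in²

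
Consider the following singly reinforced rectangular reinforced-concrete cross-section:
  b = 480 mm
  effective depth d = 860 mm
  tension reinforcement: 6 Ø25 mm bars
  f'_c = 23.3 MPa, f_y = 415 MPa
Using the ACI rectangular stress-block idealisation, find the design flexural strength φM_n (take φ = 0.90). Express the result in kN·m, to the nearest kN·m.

φM_n ≈ 876 kN·m

A_s = 6 × 491 = 2946 mm².
T = A_s f_y = 2946 × 415 = 1222590 N = 1222.59 kN.
From C = T: a = T/(0.85 f'_c b) = 1222590/(0.85 × 23.3 × 480) = 128.61 mm.
M_n = T(d − a/2) = 1222.59 kN × (860 − 64.305) mm = 972.81 kN·m.
φM_n = 0.90 × 972.81 = 875.53 kN·m.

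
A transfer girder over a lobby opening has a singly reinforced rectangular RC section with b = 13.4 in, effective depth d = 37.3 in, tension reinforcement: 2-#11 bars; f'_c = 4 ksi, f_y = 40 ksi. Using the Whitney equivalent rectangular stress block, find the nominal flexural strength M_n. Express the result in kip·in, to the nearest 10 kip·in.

A_s = 2 × 1.56 = 3.12 in².
T = A_s f_y = 3.12 × 40 = 124.8 kips.
a = T/(0.85 f'_c b) = 124.8/(0.85 × 4 × 13.4) = 2.739 in.
M_n = T(d − a/2) = 124.8 × (37.3 − 1.3695) = 4484.1 kip·in.

M_n ≈ 4480 kip·in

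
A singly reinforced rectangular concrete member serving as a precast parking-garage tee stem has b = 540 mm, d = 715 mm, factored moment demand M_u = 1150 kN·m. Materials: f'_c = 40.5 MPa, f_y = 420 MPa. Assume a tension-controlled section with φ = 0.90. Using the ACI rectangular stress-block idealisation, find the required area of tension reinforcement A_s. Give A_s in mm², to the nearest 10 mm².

M_n = M_u/φ = 1150/0.90 = 1277.78 kN·m.
With M_n = 0.85 f'_c a b (d − a/2), solve the quadratic for a:
a = d − √(d² − 2M_n/(0.85 f'_c b)) = 715 − √(715² − 2 × 1277.78×10⁶/(0.85 × 40.5 × 540)) = 103.65 mm.
A_s = 0.85 f'_c a b / f_y = 0.85 × 40.5 × 103.65 × 540 / 420 = 4587.6 mm².

A_s ≈ 4590 mm²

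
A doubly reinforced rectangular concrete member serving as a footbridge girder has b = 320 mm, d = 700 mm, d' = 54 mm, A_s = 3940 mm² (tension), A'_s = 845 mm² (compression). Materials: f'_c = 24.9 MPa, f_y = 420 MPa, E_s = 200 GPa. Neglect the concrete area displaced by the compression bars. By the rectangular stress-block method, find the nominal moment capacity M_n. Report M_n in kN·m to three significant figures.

Assume both tension and compression steel yield.
Net tension couple steel: A_s − A'_s = 3095 mm².
a = (A_s − A'_s) f_y / (0.85 f'_c b) = 1299900/(0.85 × 24.9 × 320) = 191.93 mm.
c = a/β₁ = 191.93/0.85 = 225.80 mm; ε'_s = 0.003(c − d')/c = 0.0023 ≥ f_y/E_s = 0.0021, so compression steel does yield.
M_n = (A_s − A'_s) f_y (d − a/2) + A'_s f_y (d − d') = [1299900 × (700 − 95.965) + 354900 × (700 − 54)] × 10⁻⁶ = 785.19 + 229.27 = 1014.46 kN·m.

M_n ≈ 1010 kN·m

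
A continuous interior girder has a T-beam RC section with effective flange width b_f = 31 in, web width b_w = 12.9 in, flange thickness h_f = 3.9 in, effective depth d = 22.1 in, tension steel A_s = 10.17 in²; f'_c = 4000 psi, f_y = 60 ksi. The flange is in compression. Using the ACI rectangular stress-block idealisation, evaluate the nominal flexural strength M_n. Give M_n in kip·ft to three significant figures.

M_n ≈ 955 kip·ft

Tension: T = A_s f_y = 10.17 × 60 = 610.2 kips.
Try a within the flange: a = T/(0.85 f'_c b_f) = 610.2/(0.85 × 4 × 31) = 5.789 in.
a = 5.789 > h_f = 3.9 in: the block extends into the web. Split into flange-overhang and web parts.
C_f = 0.85 f'_c (b_f − b_w) h_f = 0.85 × 4 × (31 − 12.9) × 3.9 = 240.0 kips.
Remaining web compression depth: a_w = (T − C_f)/(0.85 f'_c b_w) = (610.2 − 240.0)/(0.85 × 4 × 12.9) = 8.440 in.
M_n = C_f(d − h_f/2) + (T − C_f)(d − a_w/2) = 240.0 × (22.1 − 1.95) + 370.2 × (22.1 − 4.22) = 4836.0 + 6619.2 = 11455.2 kip·in.
M_n = 11455.2/12 = 954.60 kip·ft.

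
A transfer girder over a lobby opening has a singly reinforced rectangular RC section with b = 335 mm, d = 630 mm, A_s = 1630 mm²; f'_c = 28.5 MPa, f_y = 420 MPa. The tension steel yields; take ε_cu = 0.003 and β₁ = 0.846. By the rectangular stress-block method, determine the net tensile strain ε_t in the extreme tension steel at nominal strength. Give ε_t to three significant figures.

ε_t ≈ 0.0160

a = A_s f_y/(0.85 f'_c b) = 84.36 mm.
β₁ = 0.846, so c = a/β₁ = 84.36/0.846 = 99.72 mm.
From the linear strain diagram with ε_cu = 0.003: ε_t = 0.003 (d − c)/c = 0.003 × (630 − 99.72)/99.72 = 0.0160.
Since ε_t ≥ 0.005, the section is tension-controlled.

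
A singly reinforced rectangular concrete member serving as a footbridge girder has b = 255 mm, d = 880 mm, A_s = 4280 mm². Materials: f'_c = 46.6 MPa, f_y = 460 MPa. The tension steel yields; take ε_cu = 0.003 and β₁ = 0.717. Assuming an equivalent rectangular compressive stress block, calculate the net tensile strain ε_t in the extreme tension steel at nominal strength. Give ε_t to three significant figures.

a = A_s f_y/(0.85 f'_c b) = 194.92 mm.
β₁ = 0.717, so c = a/β₁ = 194.92/0.717 = 271.85 mm.
From the linear strain diagram with ε_cu = 0.003: ε_t = 0.003 (d − c)/c = 0.003 × (880 − 271.85)/271.85 = 0.00671.
Since ε_t ≥ 0.005, the section is tension-controlled.

ε_t ≈ 0.00671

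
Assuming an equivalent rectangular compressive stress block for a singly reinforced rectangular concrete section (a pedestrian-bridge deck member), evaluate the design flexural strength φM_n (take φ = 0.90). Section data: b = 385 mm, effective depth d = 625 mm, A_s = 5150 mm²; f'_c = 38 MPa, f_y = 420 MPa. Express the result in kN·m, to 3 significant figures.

φM_n ≈ 1050 kN·m

T = A_s f_y = 5150 × 420 = 2163000 N = 2163 kN.
From C = T: a = T/(0.85 f'_c b) = 2163000/(0.85 × 38 × 385) = 173.94 mm.
M_n = T(d − a/2) = 2163 kN × (625 − 86.97) mm = 1163.76 kN·m.
φM_n = 0.90 × 1163.76 = 1047.38 kN·m.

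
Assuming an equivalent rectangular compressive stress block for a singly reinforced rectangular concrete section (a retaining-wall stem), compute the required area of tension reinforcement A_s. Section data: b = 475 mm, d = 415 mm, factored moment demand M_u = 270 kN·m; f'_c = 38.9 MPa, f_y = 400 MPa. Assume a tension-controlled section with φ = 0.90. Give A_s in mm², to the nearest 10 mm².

A_s ≈ 1920 mm²

M_n = M_u/φ = 270/0.90 = 300 kN·m.
With M_n = 0.85 f'_c a b (d − a/2), solve the quadratic for a:
a = d − √(d² − 2M_n/(0.85 f'_c b)) = 415 − √(415² − 2 × 300×10⁶/(0.85 × 38.9 × 475)) = 48.91 mm.
A_s = 0.85 f'_c a b / f_y = 0.85 × 38.9 × 48.91 × 475 / 400 = 1920.4 mm².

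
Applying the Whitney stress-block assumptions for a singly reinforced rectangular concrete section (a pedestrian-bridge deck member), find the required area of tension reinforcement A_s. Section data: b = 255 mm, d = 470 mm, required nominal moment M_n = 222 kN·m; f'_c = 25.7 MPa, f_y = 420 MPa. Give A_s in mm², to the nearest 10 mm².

A_s ≈ 1250 mm²

With M_n = 0.85 f'_c a b (d − a/2), solve the quadratic for a:
a = d − √(d² − 2M_n/(0.85 f'_c b)) = 470 − √(470² − 2 × 222×10⁶/(0.85 × 25.7 × 255)) = 94.24 mm.
A_s = 0.85 f'_c a b / f_y = 0.85 × 25.7 × 94.24 × 255 / 420 = 1249.9 mm².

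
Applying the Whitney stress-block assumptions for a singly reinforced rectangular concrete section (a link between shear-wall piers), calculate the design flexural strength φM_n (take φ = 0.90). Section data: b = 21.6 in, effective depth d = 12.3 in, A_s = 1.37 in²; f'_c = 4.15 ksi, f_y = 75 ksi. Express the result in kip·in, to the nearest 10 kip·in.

T = A_s f_y = 1.37 × 75 = 102.75 kips.
a = T/(0.85 f'_c b) = 102.75/(0.85 × 4.15 × 21.6) = 1.349 in.
M_n = T(d − a/2) = 102.75 × (12.3 − 0.6745) = 1194.5 kip·in.
φM_n = 0.90 × 1194.5 = 1075.1 kip·in.

φM_n ≈ 1080 kip·in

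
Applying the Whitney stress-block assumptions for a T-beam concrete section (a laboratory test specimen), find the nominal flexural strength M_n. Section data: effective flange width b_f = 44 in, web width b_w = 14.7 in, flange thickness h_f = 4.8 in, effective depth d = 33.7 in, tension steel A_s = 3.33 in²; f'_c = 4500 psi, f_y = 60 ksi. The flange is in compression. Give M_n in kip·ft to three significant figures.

M_n ≈ 551 kip·ft

Tension: T = A_s f_y = 3.33 × 60 = 199.8 kips.
Try a within the flange: a = T/(0.85 f'_c b_f) = 199.8/(0.85 × 4.5 × 44) = 1.187 in.
Since a = 1.187 ≤ h_f = 4.8 in, the stress block lies entirely in the flange; analyse as a rectangular beam of width b_f.
M_n = T(d − a/2) = 199.8 × (33.7 − 0.5935) = 6614.7 kip·in.
M_n = 6614.7/12 = 551.23 kip·ft.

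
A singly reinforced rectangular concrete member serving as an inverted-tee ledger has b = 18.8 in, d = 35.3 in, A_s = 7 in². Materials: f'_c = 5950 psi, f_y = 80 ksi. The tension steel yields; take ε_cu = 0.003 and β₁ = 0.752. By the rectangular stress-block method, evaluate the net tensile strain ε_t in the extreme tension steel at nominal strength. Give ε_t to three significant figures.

ε_t ≈ 0.0105

a = A_s f_y/(0.85 f'_c b) = 5.890 in.
β₁ = 0.752, so c = a/β₁ = 5.890/0.752 = 7.832 in.
From the linear strain diagram with ε_cu = 0.003: ε_t = 0.003 (d − c)/c = 0.003 × (35.3 − 7.832)/7.832 = 0.0105.
Since ε_t ≥ 0.005, the section is tension-controlled.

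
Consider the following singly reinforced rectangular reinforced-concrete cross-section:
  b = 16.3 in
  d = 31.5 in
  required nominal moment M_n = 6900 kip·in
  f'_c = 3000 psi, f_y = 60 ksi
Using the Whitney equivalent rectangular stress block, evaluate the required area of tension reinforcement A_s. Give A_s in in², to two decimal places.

From M_n = 0.85 f'_c a b (d − a/2):
a = d − √(d² − 2M_n/(0.85 f'_c b)) = 31.5 − √(31.5² − 2 × 6900/(0.85 × 3 × 16.3)) = 5.805 in.
A_s = 0.85 f'_c a b / f_y = 0.85 × 3 × 5.805 × 16.3 / 60 = 4.021 in².

A_s ≈ 4.02 in²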